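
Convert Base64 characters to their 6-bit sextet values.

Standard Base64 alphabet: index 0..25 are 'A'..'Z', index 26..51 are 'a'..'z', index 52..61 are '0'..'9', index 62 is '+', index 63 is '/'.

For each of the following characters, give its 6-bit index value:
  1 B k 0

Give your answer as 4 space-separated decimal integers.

Answer: 53 1 36 52

Derivation:
'1': 0..9 range, 52 + ord('1') − ord('0') = 53
'B': A..Z range, ord('B') − ord('A') = 1
'k': a..z range, 26 + ord('k') − ord('a') = 36
'0': 0..9 range, 52 + ord('0') − ord('0') = 52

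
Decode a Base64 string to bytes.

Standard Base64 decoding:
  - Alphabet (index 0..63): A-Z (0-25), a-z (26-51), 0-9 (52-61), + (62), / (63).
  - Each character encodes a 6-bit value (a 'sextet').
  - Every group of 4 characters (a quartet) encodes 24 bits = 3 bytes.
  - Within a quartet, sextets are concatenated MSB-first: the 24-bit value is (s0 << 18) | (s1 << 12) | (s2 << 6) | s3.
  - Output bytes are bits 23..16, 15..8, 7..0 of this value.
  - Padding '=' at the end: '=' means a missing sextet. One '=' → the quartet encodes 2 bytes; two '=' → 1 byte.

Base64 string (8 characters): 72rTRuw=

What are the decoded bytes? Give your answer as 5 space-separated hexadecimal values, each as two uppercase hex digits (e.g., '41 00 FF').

After char 0 ('7'=59): chars_in_quartet=1 acc=0x3B bytes_emitted=0
After char 1 ('2'=54): chars_in_quartet=2 acc=0xEF6 bytes_emitted=0
After char 2 ('r'=43): chars_in_quartet=3 acc=0x3BDAB bytes_emitted=0
After char 3 ('T'=19): chars_in_quartet=4 acc=0xEF6AD3 -> emit EF 6A D3, reset; bytes_emitted=3
After char 4 ('R'=17): chars_in_quartet=1 acc=0x11 bytes_emitted=3
After char 5 ('u'=46): chars_in_quartet=2 acc=0x46E bytes_emitted=3
After char 6 ('w'=48): chars_in_quartet=3 acc=0x11BB0 bytes_emitted=3
Padding '=': partial quartet acc=0x11BB0 -> emit 46 EC; bytes_emitted=5

Answer: EF 6A D3 46 EC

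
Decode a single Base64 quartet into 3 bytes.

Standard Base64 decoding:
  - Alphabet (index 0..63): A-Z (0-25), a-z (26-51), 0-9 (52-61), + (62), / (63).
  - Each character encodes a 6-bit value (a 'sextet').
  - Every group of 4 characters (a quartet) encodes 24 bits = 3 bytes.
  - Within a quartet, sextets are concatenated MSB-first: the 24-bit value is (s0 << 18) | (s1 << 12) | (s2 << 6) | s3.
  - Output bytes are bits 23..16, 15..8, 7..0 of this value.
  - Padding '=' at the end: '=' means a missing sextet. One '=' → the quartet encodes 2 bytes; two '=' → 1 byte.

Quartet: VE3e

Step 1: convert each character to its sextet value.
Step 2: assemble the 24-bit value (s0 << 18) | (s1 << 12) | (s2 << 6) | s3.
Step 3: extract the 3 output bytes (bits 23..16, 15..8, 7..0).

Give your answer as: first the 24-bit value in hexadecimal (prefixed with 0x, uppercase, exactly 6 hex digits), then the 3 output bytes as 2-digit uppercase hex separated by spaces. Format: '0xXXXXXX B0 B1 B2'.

Answer: 0x544DDE 54 4D DE

Derivation:
Sextets: V=21, E=4, 3=55, e=30
24-bit: (21<<18) | (4<<12) | (55<<6) | 30
      = 0x540000 | 0x004000 | 0x000DC0 | 0x00001E
      = 0x544DDE
Bytes: (v>>16)&0xFF=54, (v>>8)&0xFF=4D, v&0xFF=DE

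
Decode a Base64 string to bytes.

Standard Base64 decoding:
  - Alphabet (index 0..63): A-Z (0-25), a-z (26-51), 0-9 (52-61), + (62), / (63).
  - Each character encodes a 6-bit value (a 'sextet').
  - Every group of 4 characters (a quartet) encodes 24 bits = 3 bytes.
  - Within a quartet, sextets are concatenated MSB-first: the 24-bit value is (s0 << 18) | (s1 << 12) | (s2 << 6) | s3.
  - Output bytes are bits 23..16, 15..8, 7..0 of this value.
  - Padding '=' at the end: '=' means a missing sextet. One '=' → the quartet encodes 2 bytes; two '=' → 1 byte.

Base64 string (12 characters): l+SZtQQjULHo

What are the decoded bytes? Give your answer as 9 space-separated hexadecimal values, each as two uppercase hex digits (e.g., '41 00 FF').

Answer: 97 E4 99 B5 04 23 50 B1 E8

Derivation:
After char 0 ('l'=37): chars_in_quartet=1 acc=0x25 bytes_emitted=0
After char 1 ('+'=62): chars_in_quartet=2 acc=0x97E bytes_emitted=0
After char 2 ('S'=18): chars_in_quartet=3 acc=0x25F92 bytes_emitted=0
After char 3 ('Z'=25): chars_in_quartet=4 acc=0x97E499 -> emit 97 E4 99, reset; bytes_emitted=3
After char 4 ('t'=45): chars_in_quartet=1 acc=0x2D bytes_emitted=3
After char 5 ('Q'=16): chars_in_quartet=2 acc=0xB50 bytes_emitted=3
After char 6 ('Q'=16): chars_in_quartet=3 acc=0x2D410 bytes_emitted=3
After char 7 ('j'=35): chars_in_quartet=4 acc=0xB50423 -> emit B5 04 23, reset; bytes_emitted=6
After char 8 ('U'=20): chars_in_quartet=1 acc=0x14 bytes_emitted=6
After char 9 ('L'=11): chars_in_quartet=2 acc=0x50B bytes_emitted=6
After char 10 ('H'=7): chars_in_quartet=3 acc=0x142C7 bytes_emitted=6
After char 11 ('o'=40): chars_in_quartet=4 acc=0x50B1E8 -> emit 50 B1 E8, reset; bytes_emitted=9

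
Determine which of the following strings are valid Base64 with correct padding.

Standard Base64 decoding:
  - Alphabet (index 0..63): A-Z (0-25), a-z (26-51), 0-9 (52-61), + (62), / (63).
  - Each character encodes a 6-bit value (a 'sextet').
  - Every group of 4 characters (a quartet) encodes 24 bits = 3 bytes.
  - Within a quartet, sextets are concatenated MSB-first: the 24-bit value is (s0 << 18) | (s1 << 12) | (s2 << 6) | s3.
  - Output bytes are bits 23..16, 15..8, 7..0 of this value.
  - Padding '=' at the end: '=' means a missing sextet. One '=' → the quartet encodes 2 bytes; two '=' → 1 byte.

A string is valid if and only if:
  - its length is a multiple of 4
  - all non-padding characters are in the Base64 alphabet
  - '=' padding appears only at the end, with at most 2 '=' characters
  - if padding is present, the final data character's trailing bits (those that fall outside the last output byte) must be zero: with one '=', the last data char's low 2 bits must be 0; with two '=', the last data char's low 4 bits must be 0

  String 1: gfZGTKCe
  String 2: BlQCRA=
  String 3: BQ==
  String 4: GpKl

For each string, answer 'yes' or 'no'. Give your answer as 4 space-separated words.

String 1: 'gfZGTKCe' → valid
String 2: 'BlQCRA=' → invalid (len=7 not mult of 4)
String 3: 'BQ==' → valid
String 4: 'GpKl' → valid

Answer: yes no yes yes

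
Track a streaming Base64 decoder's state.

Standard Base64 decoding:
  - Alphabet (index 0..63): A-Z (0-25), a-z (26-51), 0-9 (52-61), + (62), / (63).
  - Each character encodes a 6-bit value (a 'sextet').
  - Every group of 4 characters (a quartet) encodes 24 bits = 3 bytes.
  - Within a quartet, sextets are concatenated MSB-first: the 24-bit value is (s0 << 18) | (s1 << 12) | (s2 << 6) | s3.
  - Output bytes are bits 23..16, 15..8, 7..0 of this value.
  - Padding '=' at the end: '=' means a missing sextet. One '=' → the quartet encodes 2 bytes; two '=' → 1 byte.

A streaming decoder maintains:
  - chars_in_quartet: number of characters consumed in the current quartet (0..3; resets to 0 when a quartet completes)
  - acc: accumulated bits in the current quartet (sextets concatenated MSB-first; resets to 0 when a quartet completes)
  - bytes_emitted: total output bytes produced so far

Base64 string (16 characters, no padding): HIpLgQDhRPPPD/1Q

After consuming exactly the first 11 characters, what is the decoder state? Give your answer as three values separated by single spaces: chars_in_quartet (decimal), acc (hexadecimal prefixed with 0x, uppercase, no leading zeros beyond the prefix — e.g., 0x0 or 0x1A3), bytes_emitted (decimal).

After char 0 ('H'=7): chars_in_quartet=1 acc=0x7 bytes_emitted=0
After char 1 ('I'=8): chars_in_quartet=2 acc=0x1C8 bytes_emitted=0
After char 2 ('p'=41): chars_in_quartet=3 acc=0x7229 bytes_emitted=0
After char 3 ('L'=11): chars_in_quartet=4 acc=0x1C8A4B -> emit 1C 8A 4B, reset; bytes_emitted=3
After char 4 ('g'=32): chars_in_quartet=1 acc=0x20 bytes_emitted=3
After char 5 ('Q'=16): chars_in_quartet=2 acc=0x810 bytes_emitted=3
After char 6 ('D'=3): chars_in_quartet=3 acc=0x20403 bytes_emitted=3
After char 7 ('h'=33): chars_in_quartet=4 acc=0x8100E1 -> emit 81 00 E1, reset; bytes_emitted=6
After char 8 ('R'=17): chars_in_quartet=1 acc=0x11 bytes_emitted=6
After char 9 ('P'=15): chars_in_quartet=2 acc=0x44F bytes_emitted=6
After char 10 ('P'=15): chars_in_quartet=3 acc=0x113CF bytes_emitted=6

Answer: 3 0x113CF 6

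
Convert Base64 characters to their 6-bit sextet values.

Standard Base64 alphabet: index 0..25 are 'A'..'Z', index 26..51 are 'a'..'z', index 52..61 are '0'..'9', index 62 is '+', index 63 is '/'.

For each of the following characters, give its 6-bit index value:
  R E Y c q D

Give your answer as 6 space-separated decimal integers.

Answer: 17 4 24 28 42 3

Derivation:
'R': A..Z range, ord('R') − ord('A') = 17
'E': A..Z range, ord('E') − ord('A') = 4
'Y': A..Z range, ord('Y') − ord('A') = 24
'c': a..z range, 26 + ord('c') − ord('a') = 28
'q': a..z range, 26 + ord('q') − ord('a') = 42
'D': A..Z range, ord('D') − ord('A') = 3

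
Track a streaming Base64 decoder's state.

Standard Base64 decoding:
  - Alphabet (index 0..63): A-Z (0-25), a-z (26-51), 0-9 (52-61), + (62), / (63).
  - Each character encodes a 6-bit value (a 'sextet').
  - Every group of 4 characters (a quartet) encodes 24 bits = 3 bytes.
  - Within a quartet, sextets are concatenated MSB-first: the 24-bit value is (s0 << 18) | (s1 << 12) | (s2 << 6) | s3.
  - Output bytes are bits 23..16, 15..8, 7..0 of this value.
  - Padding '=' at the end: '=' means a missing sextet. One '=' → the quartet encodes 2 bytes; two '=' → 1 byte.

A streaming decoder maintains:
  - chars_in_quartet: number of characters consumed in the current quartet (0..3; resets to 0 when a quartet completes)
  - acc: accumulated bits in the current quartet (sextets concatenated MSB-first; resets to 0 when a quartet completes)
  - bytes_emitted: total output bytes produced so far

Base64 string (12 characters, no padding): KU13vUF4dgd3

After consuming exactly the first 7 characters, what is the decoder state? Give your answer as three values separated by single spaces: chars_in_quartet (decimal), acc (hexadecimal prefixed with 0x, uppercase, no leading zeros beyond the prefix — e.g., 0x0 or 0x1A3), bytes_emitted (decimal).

Answer: 3 0x2F505 3

Derivation:
After char 0 ('K'=10): chars_in_quartet=1 acc=0xA bytes_emitted=0
After char 1 ('U'=20): chars_in_quartet=2 acc=0x294 bytes_emitted=0
After char 2 ('1'=53): chars_in_quartet=3 acc=0xA535 bytes_emitted=0
After char 3 ('3'=55): chars_in_quartet=4 acc=0x294D77 -> emit 29 4D 77, reset; bytes_emitted=3
After char 4 ('v'=47): chars_in_quartet=1 acc=0x2F bytes_emitted=3
After char 5 ('U'=20): chars_in_quartet=2 acc=0xBD4 bytes_emitted=3
After char 6 ('F'=5): chars_in_quartet=3 acc=0x2F505 bytes_emitted=3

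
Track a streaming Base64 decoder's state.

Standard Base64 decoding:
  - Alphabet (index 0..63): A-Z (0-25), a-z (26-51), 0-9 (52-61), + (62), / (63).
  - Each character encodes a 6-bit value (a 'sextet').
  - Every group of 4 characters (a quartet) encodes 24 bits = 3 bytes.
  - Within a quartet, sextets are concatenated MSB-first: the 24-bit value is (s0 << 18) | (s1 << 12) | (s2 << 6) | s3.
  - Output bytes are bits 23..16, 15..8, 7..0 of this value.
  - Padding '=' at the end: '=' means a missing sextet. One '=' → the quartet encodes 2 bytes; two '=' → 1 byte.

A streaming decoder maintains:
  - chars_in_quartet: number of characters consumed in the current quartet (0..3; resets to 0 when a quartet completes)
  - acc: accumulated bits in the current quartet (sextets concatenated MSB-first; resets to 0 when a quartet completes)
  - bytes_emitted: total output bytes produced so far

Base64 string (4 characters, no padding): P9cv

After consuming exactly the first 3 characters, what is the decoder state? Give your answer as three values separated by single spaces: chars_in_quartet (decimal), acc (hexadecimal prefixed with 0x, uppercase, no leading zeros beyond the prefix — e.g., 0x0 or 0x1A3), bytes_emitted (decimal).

Answer: 3 0xFF5C 0

Derivation:
After char 0 ('P'=15): chars_in_quartet=1 acc=0xF bytes_emitted=0
After char 1 ('9'=61): chars_in_quartet=2 acc=0x3FD bytes_emitted=0
After char 2 ('c'=28): chars_in_quartet=3 acc=0xFF5C bytes_emitted=0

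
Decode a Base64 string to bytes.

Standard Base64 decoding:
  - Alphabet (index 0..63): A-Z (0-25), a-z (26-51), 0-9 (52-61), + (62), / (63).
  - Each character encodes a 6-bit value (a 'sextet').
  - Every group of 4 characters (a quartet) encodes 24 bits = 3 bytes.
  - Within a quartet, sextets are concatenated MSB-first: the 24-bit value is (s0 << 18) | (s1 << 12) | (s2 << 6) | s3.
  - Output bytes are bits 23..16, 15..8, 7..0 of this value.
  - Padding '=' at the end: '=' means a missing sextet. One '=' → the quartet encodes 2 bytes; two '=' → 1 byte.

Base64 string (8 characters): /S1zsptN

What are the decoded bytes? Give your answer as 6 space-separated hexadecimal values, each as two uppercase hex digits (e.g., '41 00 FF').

Answer: FD 2D 73 B2 9B 4D

Derivation:
After char 0 ('/'=63): chars_in_quartet=1 acc=0x3F bytes_emitted=0
After char 1 ('S'=18): chars_in_quartet=2 acc=0xFD2 bytes_emitted=0
After char 2 ('1'=53): chars_in_quartet=3 acc=0x3F4B5 bytes_emitted=0
After char 3 ('z'=51): chars_in_quartet=4 acc=0xFD2D73 -> emit FD 2D 73, reset; bytes_emitted=3
After char 4 ('s'=44): chars_in_quartet=1 acc=0x2C bytes_emitted=3
After char 5 ('p'=41): chars_in_quartet=2 acc=0xB29 bytes_emitted=3
After char 6 ('t'=45): chars_in_quartet=3 acc=0x2CA6D bytes_emitted=3
After char 7 ('N'=13): chars_in_quartet=4 acc=0xB29B4D -> emit B2 9B 4D, reset; bytes_emitted=6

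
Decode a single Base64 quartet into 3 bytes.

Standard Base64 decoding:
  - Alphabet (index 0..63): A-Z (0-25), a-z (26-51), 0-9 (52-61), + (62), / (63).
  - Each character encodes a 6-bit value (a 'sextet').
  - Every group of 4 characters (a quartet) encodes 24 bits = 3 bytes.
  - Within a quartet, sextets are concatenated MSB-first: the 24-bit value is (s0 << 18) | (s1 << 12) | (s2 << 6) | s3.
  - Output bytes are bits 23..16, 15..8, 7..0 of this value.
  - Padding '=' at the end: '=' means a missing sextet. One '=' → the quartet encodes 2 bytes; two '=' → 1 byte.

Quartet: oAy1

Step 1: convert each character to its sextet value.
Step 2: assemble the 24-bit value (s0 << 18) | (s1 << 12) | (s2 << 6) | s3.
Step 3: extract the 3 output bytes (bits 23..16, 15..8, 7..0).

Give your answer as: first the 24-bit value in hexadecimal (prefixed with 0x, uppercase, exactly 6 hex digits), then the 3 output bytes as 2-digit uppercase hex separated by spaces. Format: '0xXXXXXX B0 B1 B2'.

Sextets: o=40, A=0, y=50, 1=53
24-bit: (40<<18) | (0<<12) | (50<<6) | 53
      = 0xA00000 | 0x000000 | 0x000C80 | 0x000035
      = 0xA00CB5
Bytes: (v>>16)&0xFF=A0, (v>>8)&0xFF=0C, v&0xFF=B5

Answer: 0xA00CB5 A0 0C B5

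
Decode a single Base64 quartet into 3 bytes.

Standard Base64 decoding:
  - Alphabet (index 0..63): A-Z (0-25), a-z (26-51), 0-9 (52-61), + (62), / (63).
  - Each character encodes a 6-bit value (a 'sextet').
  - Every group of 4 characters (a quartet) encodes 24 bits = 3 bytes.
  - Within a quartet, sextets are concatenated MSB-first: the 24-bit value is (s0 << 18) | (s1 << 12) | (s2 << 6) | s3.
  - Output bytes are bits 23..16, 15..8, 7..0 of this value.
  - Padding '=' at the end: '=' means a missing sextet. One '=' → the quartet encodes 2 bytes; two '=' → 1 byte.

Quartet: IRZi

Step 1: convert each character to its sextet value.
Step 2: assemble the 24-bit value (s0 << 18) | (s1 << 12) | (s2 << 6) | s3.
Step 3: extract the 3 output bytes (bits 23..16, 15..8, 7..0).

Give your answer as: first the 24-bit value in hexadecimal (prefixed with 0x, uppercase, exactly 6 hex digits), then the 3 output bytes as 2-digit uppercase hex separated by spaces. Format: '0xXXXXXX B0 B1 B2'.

Sextets: I=8, R=17, Z=25, i=34
24-bit: (8<<18) | (17<<12) | (25<<6) | 34
      = 0x200000 | 0x011000 | 0x000640 | 0x000022
      = 0x211662
Bytes: (v>>16)&0xFF=21, (v>>8)&0xFF=16, v&0xFF=62

Answer: 0x211662 21 16 62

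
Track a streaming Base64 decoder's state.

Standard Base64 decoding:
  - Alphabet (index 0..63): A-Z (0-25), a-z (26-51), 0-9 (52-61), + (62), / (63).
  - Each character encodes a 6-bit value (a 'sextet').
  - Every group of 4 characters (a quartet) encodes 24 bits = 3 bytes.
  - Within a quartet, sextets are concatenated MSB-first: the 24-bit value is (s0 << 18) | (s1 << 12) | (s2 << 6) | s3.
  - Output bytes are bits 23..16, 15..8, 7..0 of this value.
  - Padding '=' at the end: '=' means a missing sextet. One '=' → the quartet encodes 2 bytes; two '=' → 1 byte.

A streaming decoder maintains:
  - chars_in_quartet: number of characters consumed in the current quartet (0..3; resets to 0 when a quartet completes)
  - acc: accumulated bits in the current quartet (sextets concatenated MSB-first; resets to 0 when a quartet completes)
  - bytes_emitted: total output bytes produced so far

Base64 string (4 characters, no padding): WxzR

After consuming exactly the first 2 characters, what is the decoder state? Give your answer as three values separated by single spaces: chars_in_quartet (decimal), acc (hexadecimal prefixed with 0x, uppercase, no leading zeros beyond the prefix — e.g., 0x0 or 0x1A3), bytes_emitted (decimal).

After char 0 ('W'=22): chars_in_quartet=1 acc=0x16 bytes_emitted=0
After char 1 ('x'=49): chars_in_quartet=2 acc=0x5B1 bytes_emitted=0

Answer: 2 0x5B1 0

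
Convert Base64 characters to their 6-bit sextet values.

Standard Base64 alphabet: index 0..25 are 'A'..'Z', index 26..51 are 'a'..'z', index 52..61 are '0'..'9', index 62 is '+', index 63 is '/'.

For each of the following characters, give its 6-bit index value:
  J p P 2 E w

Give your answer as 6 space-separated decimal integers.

'J': A..Z range, ord('J') − ord('A') = 9
'p': a..z range, 26 + ord('p') − ord('a') = 41
'P': A..Z range, ord('P') − ord('A') = 15
'2': 0..9 range, 52 + ord('2') − ord('0') = 54
'E': A..Z range, ord('E') − ord('A') = 4
'w': a..z range, 26 + ord('w') − ord('a') = 48

Answer: 9 41 15 54 4 48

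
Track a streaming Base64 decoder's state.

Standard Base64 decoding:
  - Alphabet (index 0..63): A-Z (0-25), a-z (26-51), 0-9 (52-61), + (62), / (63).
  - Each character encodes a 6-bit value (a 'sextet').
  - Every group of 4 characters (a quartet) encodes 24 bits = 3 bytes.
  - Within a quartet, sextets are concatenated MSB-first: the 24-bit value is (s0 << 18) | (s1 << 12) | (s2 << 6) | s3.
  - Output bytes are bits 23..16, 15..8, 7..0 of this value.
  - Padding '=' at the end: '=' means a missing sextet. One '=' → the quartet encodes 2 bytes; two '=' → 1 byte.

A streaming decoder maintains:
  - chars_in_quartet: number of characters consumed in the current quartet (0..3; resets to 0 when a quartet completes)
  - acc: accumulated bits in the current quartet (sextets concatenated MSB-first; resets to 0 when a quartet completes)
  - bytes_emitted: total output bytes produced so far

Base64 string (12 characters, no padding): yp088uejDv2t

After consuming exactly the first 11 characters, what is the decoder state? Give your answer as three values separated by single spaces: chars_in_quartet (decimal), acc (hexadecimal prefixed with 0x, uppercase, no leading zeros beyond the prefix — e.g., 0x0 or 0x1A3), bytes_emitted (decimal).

After char 0 ('y'=50): chars_in_quartet=1 acc=0x32 bytes_emitted=0
After char 1 ('p'=41): chars_in_quartet=2 acc=0xCA9 bytes_emitted=0
After char 2 ('0'=52): chars_in_quartet=3 acc=0x32A74 bytes_emitted=0
After char 3 ('8'=60): chars_in_quartet=4 acc=0xCA9D3C -> emit CA 9D 3C, reset; bytes_emitted=3
After char 4 ('8'=60): chars_in_quartet=1 acc=0x3C bytes_emitted=3
After char 5 ('u'=46): chars_in_quartet=2 acc=0xF2E bytes_emitted=3
After char 6 ('e'=30): chars_in_quartet=3 acc=0x3CB9E bytes_emitted=3
After char 7 ('j'=35): chars_in_quartet=4 acc=0xF2E7A3 -> emit F2 E7 A3, reset; bytes_emitted=6
After char 8 ('D'=3): chars_in_quartet=1 acc=0x3 bytes_emitted=6
After char 9 ('v'=47): chars_in_quartet=2 acc=0xEF bytes_emitted=6
After char 10 ('2'=54): chars_in_quartet=3 acc=0x3BF6 bytes_emitted=6

Answer: 3 0x3BF6 6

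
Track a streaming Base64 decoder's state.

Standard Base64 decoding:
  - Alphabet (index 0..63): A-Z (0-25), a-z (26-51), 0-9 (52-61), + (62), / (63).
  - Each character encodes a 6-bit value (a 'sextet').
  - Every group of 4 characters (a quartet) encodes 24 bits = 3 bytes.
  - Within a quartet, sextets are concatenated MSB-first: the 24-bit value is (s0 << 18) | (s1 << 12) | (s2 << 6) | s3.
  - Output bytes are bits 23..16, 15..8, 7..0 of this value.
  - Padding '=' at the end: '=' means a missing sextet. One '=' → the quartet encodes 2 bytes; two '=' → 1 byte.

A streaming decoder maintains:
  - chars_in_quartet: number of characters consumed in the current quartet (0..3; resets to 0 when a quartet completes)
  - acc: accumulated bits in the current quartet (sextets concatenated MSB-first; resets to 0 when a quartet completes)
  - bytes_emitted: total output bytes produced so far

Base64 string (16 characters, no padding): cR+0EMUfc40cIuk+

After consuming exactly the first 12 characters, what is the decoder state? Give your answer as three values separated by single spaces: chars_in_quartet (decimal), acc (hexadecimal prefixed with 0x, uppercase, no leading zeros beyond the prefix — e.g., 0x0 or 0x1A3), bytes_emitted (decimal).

Answer: 0 0x0 9

Derivation:
After char 0 ('c'=28): chars_in_quartet=1 acc=0x1C bytes_emitted=0
After char 1 ('R'=17): chars_in_quartet=2 acc=0x711 bytes_emitted=0
After char 2 ('+'=62): chars_in_quartet=3 acc=0x1C47E bytes_emitted=0
After char 3 ('0'=52): chars_in_quartet=4 acc=0x711FB4 -> emit 71 1F B4, reset; bytes_emitted=3
After char 4 ('E'=4): chars_in_quartet=1 acc=0x4 bytes_emitted=3
After char 5 ('M'=12): chars_in_quartet=2 acc=0x10C bytes_emitted=3
After char 6 ('U'=20): chars_in_quartet=3 acc=0x4314 bytes_emitted=3
After char 7 ('f'=31): chars_in_quartet=4 acc=0x10C51F -> emit 10 C5 1F, reset; bytes_emitted=6
After char 8 ('c'=28): chars_in_quartet=1 acc=0x1C bytes_emitted=6
After char 9 ('4'=56): chars_in_quartet=2 acc=0x738 bytes_emitted=6
After char 10 ('0'=52): chars_in_quartet=3 acc=0x1CE34 bytes_emitted=6
After char 11 ('c'=28): chars_in_quartet=4 acc=0x738D1C -> emit 73 8D 1C, reset; bytes_emitted=9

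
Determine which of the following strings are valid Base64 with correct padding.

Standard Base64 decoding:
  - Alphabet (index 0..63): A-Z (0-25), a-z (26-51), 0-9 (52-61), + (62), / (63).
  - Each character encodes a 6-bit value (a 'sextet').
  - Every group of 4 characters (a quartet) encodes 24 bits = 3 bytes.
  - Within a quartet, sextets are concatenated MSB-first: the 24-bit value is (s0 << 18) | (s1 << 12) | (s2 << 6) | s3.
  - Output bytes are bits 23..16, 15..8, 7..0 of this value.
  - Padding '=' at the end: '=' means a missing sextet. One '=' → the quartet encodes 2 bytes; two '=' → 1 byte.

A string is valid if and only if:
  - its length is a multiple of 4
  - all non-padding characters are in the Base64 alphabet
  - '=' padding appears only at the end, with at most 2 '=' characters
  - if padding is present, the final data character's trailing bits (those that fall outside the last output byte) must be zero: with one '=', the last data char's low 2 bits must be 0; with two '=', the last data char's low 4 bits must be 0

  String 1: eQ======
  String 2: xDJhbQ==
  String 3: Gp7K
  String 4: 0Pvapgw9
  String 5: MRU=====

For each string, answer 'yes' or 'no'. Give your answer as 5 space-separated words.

String 1: 'eQ======' → invalid (6 pad chars (max 2))
String 2: 'xDJhbQ==' → valid
String 3: 'Gp7K' → valid
String 4: '0Pvapgw9' → valid
String 5: 'MRU=====' → invalid (5 pad chars (max 2))

Answer: no yes yes yes no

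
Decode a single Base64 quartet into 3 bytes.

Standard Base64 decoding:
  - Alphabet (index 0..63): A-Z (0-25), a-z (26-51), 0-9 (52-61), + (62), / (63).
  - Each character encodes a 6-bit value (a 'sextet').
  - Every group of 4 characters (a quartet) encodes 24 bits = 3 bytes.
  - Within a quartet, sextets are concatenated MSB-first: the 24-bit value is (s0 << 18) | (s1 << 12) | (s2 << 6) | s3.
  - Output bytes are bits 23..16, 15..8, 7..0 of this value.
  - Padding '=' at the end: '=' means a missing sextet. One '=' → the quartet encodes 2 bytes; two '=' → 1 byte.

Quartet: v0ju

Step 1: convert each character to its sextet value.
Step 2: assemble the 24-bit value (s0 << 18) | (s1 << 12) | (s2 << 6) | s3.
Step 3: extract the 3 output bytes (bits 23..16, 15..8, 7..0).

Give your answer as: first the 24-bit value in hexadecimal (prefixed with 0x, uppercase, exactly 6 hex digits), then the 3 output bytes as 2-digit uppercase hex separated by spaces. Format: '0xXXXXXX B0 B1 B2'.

Sextets: v=47, 0=52, j=35, u=46
24-bit: (47<<18) | (52<<12) | (35<<6) | 46
      = 0xBC0000 | 0x034000 | 0x0008C0 | 0x00002E
      = 0xBF48EE
Bytes: (v>>16)&0xFF=BF, (v>>8)&0xFF=48, v&0xFF=EE

Answer: 0xBF48EE BF 48 EE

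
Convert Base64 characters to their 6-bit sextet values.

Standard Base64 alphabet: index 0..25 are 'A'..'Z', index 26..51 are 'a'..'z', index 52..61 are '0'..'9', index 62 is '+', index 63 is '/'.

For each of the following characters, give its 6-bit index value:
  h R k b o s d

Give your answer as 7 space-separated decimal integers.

'h': a..z range, 26 + ord('h') − ord('a') = 33
'R': A..Z range, ord('R') − ord('A') = 17
'k': a..z range, 26 + ord('k') − ord('a') = 36
'b': a..z range, 26 + ord('b') − ord('a') = 27
'o': a..z range, 26 + ord('o') − ord('a') = 40
's': a..z range, 26 + ord('s') − ord('a') = 44
'd': a..z range, 26 + ord('d') − ord('a') = 29

Answer: 33 17 36 27 40 44 29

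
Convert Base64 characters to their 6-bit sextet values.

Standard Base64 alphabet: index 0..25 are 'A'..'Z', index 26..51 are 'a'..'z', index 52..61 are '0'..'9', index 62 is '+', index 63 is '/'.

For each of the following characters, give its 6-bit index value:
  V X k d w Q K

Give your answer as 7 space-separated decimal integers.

'V': A..Z range, ord('V') − ord('A') = 21
'X': A..Z range, ord('X') − ord('A') = 23
'k': a..z range, 26 + ord('k') − ord('a') = 36
'd': a..z range, 26 + ord('d') − ord('a') = 29
'w': a..z range, 26 + ord('w') − ord('a') = 48
'Q': A..Z range, ord('Q') − ord('A') = 16
'K': A..Z range, ord('K') − ord('A') = 10

Answer: 21 23 36 29 48 16 10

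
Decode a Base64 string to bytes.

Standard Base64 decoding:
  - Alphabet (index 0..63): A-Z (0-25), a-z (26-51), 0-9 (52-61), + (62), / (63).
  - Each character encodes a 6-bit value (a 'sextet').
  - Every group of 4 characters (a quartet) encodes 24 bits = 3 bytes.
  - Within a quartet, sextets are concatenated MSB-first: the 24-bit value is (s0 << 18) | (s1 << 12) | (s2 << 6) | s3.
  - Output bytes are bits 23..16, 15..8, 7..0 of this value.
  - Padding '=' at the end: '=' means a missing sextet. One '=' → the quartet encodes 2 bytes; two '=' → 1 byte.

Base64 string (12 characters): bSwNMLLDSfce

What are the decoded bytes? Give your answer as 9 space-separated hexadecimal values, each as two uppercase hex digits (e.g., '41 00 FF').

Answer: 6D 2C 0D 30 B2 C3 49 F7 1E

Derivation:
After char 0 ('b'=27): chars_in_quartet=1 acc=0x1B bytes_emitted=0
After char 1 ('S'=18): chars_in_quartet=2 acc=0x6D2 bytes_emitted=0
After char 2 ('w'=48): chars_in_quartet=3 acc=0x1B4B0 bytes_emitted=0
After char 3 ('N'=13): chars_in_quartet=4 acc=0x6D2C0D -> emit 6D 2C 0D, reset; bytes_emitted=3
After char 4 ('M'=12): chars_in_quartet=1 acc=0xC bytes_emitted=3
After char 5 ('L'=11): chars_in_quartet=2 acc=0x30B bytes_emitted=3
After char 6 ('L'=11): chars_in_quartet=3 acc=0xC2CB bytes_emitted=3
After char 7 ('D'=3): chars_in_quartet=4 acc=0x30B2C3 -> emit 30 B2 C3, reset; bytes_emitted=6
After char 8 ('S'=18): chars_in_quartet=1 acc=0x12 bytes_emitted=6
After char 9 ('f'=31): chars_in_quartet=2 acc=0x49F bytes_emitted=6
After char 10 ('c'=28): chars_in_quartet=3 acc=0x127DC bytes_emitted=6
After char 11 ('e'=30): chars_in_quartet=4 acc=0x49F71E -> emit 49 F7 1E, reset; bytes_emitted=9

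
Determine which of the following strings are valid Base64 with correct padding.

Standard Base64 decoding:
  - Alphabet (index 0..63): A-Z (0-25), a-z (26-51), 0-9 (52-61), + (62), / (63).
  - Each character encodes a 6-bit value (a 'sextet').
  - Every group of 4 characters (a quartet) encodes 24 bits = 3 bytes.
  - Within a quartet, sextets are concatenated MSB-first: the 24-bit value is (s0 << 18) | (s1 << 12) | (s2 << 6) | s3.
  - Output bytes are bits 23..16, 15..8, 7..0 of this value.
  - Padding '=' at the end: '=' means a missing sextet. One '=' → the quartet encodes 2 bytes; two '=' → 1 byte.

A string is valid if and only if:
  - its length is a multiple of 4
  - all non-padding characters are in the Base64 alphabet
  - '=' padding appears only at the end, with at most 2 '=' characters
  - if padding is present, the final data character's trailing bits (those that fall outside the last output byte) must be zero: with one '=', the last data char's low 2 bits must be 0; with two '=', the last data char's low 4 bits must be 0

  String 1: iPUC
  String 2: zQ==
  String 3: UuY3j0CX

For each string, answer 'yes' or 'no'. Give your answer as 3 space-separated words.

String 1: 'iPUC' → valid
String 2: 'zQ==' → valid
String 3: 'UuY3j0CX' → valid

Answer: yes yes yes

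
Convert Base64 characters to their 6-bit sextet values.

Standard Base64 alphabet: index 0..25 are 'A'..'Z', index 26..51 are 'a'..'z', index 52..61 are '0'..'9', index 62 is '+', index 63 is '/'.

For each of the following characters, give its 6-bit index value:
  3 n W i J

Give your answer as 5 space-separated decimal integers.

Answer: 55 39 22 34 9

Derivation:
'3': 0..9 range, 52 + ord('3') − ord('0') = 55
'n': a..z range, 26 + ord('n') − ord('a') = 39
'W': A..Z range, ord('W') − ord('A') = 22
'i': a..z range, 26 + ord('i') − ord('a') = 34
'J': A..Z range, ord('J') − ord('A') = 9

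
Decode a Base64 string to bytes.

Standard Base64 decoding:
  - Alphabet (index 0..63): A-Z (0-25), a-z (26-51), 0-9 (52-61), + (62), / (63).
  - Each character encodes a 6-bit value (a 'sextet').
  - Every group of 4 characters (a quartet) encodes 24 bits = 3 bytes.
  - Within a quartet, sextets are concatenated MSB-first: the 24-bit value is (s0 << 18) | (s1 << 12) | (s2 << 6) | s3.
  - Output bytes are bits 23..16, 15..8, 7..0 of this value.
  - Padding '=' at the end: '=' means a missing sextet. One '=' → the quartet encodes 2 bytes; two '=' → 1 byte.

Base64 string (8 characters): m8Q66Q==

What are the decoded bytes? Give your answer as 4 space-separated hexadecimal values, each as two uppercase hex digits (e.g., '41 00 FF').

After char 0 ('m'=38): chars_in_quartet=1 acc=0x26 bytes_emitted=0
After char 1 ('8'=60): chars_in_quartet=2 acc=0x9BC bytes_emitted=0
After char 2 ('Q'=16): chars_in_quartet=3 acc=0x26F10 bytes_emitted=0
After char 3 ('6'=58): chars_in_quartet=4 acc=0x9BC43A -> emit 9B C4 3A, reset; bytes_emitted=3
After char 4 ('6'=58): chars_in_quartet=1 acc=0x3A bytes_emitted=3
After char 5 ('Q'=16): chars_in_quartet=2 acc=0xE90 bytes_emitted=3
Padding '==': partial quartet acc=0xE90 -> emit E9; bytes_emitted=4

Answer: 9B C4 3A E9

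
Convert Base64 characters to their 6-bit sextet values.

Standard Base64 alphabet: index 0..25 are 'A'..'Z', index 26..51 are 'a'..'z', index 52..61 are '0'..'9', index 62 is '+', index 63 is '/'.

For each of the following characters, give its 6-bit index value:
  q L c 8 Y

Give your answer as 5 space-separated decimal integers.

Answer: 42 11 28 60 24

Derivation:
'q': a..z range, 26 + ord('q') − ord('a') = 42
'L': A..Z range, ord('L') − ord('A') = 11
'c': a..z range, 26 + ord('c') − ord('a') = 28
'8': 0..9 range, 52 + ord('8') − ord('0') = 60
'Y': A..Z range, ord('Y') − ord('A') = 24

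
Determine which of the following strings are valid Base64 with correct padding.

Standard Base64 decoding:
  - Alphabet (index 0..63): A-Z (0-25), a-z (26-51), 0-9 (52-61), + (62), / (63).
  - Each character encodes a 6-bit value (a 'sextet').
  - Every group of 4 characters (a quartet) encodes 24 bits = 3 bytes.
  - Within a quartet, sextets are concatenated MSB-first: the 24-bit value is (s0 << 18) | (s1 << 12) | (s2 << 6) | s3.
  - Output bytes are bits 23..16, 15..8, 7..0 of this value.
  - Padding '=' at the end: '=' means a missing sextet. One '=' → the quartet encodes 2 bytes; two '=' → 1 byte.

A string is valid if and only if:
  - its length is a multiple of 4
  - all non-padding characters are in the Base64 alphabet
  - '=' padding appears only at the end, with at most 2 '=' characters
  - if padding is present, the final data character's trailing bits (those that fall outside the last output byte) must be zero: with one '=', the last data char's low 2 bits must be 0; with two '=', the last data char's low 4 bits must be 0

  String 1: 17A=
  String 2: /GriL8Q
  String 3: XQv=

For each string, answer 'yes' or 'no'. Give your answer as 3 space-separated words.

Answer: yes no no

Derivation:
String 1: '17A=' → valid
String 2: '/GriL8Q' → invalid (len=7 not mult of 4)
String 3: 'XQv=' → invalid (bad trailing bits)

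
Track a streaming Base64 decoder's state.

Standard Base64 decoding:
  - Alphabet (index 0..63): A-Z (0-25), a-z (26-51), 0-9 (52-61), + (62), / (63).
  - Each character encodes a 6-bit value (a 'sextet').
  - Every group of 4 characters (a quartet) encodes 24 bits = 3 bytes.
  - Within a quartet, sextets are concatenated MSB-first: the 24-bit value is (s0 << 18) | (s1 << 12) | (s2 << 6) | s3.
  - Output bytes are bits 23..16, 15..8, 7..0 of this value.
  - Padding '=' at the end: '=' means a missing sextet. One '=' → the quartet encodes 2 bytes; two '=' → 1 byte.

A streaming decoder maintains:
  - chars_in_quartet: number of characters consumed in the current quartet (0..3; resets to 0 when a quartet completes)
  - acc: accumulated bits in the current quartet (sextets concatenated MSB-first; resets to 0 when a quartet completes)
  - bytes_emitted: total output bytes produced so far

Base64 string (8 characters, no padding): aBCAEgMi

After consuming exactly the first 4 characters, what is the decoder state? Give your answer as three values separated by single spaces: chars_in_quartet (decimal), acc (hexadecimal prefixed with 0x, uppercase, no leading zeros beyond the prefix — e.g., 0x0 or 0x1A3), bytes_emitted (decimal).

Answer: 0 0x0 3

Derivation:
After char 0 ('a'=26): chars_in_quartet=1 acc=0x1A bytes_emitted=0
After char 1 ('B'=1): chars_in_quartet=2 acc=0x681 bytes_emitted=0
After char 2 ('C'=2): chars_in_quartet=3 acc=0x1A042 bytes_emitted=0
After char 3 ('A'=0): chars_in_quartet=4 acc=0x681080 -> emit 68 10 80, reset; bytes_emitted=3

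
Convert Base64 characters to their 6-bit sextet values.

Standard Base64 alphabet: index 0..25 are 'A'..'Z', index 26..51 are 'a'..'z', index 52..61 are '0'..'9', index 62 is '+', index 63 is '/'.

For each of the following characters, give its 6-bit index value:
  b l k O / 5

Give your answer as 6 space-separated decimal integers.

Answer: 27 37 36 14 63 57

Derivation:
'b': a..z range, 26 + ord('b') − ord('a') = 27
'l': a..z range, 26 + ord('l') − ord('a') = 37
'k': a..z range, 26 + ord('k') − ord('a') = 36
'O': A..Z range, ord('O') − ord('A') = 14
'/': index 63
'5': 0..9 range, 52 + ord('5') − ord('0') = 57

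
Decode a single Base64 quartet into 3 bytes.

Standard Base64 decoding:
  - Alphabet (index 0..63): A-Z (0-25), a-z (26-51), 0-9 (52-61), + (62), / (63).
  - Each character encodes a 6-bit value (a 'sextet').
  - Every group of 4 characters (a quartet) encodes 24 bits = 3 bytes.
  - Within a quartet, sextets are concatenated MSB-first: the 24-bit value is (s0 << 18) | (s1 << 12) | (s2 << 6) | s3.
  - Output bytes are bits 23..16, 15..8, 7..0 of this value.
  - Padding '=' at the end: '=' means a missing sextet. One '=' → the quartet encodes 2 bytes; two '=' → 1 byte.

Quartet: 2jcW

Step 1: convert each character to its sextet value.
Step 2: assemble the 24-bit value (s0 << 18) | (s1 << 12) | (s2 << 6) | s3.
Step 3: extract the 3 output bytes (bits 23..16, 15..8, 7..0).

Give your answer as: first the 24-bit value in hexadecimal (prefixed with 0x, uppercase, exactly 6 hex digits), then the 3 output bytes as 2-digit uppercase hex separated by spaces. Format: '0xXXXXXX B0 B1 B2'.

Sextets: 2=54, j=35, c=28, W=22
24-bit: (54<<18) | (35<<12) | (28<<6) | 22
      = 0xD80000 | 0x023000 | 0x000700 | 0x000016
      = 0xDA3716
Bytes: (v>>16)&0xFF=DA, (v>>8)&0xFF=37, v&0xFF=16

Answer: 0xDA3716 DA 37 16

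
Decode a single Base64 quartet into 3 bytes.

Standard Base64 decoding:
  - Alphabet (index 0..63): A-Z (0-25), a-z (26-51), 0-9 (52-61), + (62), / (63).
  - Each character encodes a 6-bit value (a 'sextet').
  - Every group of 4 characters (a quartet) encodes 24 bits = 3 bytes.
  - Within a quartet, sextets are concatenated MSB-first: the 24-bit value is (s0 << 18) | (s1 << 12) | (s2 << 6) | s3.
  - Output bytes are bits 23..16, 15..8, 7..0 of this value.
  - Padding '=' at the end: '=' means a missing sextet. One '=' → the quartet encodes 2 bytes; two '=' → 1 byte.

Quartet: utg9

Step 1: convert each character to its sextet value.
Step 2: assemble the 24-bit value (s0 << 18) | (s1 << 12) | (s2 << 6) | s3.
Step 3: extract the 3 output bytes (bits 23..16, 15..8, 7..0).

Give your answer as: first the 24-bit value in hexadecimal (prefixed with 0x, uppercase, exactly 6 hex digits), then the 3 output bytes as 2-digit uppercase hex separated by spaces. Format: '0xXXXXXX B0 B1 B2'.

Answer: 0xBAD83D BA D8 3D

Derivation:
Sextets: u=46, t=45, g=32, 9=61
24-bit: (46<<18) | (45<<12) | (32<<6) | 61
      = 0xB80000 | 0x02D000 | 0x000800 | 0x00003D
      = 0xBAD83D
Bytes: (v>>16)&0xFF=BA, (v>>8)&0xFF=D8, v&0xFF=3D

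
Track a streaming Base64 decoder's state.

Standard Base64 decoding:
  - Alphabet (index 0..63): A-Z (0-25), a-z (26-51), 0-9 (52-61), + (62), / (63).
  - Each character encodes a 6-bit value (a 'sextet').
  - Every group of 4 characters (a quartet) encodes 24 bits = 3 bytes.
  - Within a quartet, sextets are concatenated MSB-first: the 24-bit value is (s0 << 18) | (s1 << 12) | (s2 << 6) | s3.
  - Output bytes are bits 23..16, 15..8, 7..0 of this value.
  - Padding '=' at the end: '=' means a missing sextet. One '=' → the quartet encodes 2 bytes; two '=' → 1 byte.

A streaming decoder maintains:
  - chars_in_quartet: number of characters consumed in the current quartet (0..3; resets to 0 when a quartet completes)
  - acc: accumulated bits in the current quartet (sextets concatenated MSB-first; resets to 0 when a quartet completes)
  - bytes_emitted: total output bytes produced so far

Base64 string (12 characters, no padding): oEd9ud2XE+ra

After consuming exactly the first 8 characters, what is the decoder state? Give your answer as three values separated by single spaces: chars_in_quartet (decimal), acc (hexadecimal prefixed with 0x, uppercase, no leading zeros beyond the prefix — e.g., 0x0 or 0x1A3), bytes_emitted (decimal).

After char 0 ('o'=40): chars_in_quartet=1 acc=0x28 bytes_emitted=0
After char 1 ('E'=4): chars_in_quartet=2 acc=0xA04 bytes_emitted=0
After char 2 ('d'=29): chars_in_quartet=3 acc=0x2811D bytes_emitted=0
After char 3 ('9'=61): chars_in_quartet=4 acc=0xA0477D -> emit A0 47 7D, reset; bytes_emitted=3
After char 4 ('u'=46): chars_in_quartet=1 acc=0x2E bytes_emitted=3
After char 5 ('d'=29): chars_in_quartet=2 acc=0xB9D bytes_emitted=3
After char 6 ('2'=54): chars_in_quartet=3 acc=0x2E776 bytes_emitted=3
After char 7 ('X'=23): chars_in_quartet=4 acc=0xB9DD97 -> emit B9 DD 97, reset; bytes_emitted=6

Answer: 0 0x0 6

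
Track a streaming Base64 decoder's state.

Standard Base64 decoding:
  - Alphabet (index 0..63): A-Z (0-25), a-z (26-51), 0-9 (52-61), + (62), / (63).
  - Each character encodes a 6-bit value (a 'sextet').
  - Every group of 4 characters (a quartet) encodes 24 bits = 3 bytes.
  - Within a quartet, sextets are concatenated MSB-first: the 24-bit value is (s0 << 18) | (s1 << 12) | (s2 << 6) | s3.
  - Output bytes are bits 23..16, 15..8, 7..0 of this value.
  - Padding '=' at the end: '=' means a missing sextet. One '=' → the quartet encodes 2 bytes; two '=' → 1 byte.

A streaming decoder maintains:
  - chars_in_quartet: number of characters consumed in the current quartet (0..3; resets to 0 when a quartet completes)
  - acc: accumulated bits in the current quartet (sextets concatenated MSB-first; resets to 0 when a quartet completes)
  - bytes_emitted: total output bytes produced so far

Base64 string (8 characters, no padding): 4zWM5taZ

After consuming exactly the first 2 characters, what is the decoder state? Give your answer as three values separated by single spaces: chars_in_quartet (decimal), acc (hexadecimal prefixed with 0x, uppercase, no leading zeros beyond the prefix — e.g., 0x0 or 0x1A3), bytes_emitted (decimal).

Answer: 2 0xE33 0

Derivation:
After char 0 ('4'=56): chars_in_quartet=1 acc=0x38 bytes_emitted=0
After char 1 ('z'=51): chars_in_quartet=2 acc=0xE33 bytes_emitted=0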